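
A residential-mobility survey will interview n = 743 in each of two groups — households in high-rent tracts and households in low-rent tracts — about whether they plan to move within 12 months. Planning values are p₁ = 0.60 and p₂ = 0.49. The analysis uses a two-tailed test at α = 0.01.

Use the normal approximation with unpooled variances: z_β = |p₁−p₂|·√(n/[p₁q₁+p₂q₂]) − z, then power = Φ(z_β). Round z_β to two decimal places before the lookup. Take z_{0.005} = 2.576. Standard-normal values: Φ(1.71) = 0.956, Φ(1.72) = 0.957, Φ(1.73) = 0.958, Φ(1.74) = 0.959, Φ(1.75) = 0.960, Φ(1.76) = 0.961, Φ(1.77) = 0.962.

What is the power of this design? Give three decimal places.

z_β = |p₁−p₂|·√(n/[p₁q₁+p₂q₂]) − z_{α/2}
    = 0.11 · √(743/0.4899) − 2.576
    = 0.11 · 38.9440 − 2.576
    = 4.2838 − 2.576 = 1.7078 → 1.71
Power = Φ(1.71) = 0.956.

Power ≈ 0.956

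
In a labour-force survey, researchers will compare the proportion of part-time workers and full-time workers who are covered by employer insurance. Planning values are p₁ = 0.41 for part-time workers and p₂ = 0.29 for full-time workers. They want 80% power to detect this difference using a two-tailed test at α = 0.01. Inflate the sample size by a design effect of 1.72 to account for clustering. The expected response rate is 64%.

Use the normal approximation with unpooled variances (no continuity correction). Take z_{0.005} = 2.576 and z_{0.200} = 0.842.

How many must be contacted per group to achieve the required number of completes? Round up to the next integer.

n = 977 per group

n = (z_{α/2} + z_β)² · [p₁(1−p₁) + p₂(1−p₂)] / (p₁ − p₂)²
  = (2.576 + 0.842)² · (0.41·0.59 + 0.29·0.71) / (0.12)²
  = (3.418)² · (0.2419 + 0.2059) / 0.0144
  = 11.6827 · 0.4478 / 0.0144
  = 363.30
Design effect: 1.72 × 363.30 = 624.88.
Adjust for 64% response: 624.88 / 0.64 = 976.37.
Round up → n = 977 per group.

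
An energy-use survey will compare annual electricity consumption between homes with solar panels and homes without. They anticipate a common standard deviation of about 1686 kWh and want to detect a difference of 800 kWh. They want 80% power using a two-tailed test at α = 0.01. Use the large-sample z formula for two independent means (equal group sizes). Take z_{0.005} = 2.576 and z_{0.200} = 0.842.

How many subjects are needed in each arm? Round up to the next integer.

n = (z_{α/2} + z_β)² · (σ₁² + σ₂²) / δ²
  = (2.576 + 0.842)² · (2·1686² = 5685192) / 800²
  = 11.6827 · 5685192 / 640000
  = 103.78
Round up → n = 104 per group.

n = 104 per group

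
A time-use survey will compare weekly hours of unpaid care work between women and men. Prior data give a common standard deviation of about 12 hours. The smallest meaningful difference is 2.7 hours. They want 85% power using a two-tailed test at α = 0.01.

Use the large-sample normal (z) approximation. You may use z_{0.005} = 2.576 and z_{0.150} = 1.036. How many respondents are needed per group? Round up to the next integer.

n = 516 per group

n = (z_{α/2} + z_β)² · (σ₁² + σ₂²) / δ²
  = (2.576 + 1.036)² · (2·12² = 288) / 2.7²
  = 13.0465 · 288 / 7.29
  = 515.42
Round up → n = 516 per group.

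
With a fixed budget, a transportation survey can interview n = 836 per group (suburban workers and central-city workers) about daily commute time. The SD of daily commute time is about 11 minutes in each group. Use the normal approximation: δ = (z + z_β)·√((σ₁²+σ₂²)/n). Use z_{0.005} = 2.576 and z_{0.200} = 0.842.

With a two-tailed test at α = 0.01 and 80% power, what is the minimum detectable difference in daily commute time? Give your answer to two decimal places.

Minimum detectable difference ≈ 1.84 minutes

δ = (z_{α/2} + z_β) · √((σ₁²+σ₂²)/n)
  = (2.576 + 0.842) · √(242/836)
  = 3.418 · √0.28947
  = 3.418 · 0.5380
  = 1.8390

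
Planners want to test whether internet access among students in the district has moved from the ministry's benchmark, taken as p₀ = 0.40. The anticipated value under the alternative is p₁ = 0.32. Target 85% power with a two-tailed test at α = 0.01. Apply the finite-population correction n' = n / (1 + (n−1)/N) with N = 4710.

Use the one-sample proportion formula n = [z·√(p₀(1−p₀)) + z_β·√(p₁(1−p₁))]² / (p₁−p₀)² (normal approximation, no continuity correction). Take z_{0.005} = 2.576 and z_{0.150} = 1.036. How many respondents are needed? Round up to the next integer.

n = 433

n = [z_{α/2}·√(p₀q₀) + z_β·√(p₁q₁)]² / (p₁ − p₀)²
  = [2.576·√(0.40·0.60) + 1.036·√(0.32·0.68)]² / (-0.08)²
  = [2.576·0.4899 + 1.036·0.4665]² / 0.0064
  = [1.7452]² / 0.0064
  = 475.92
Finite-population correction (N = 4710): 475.92 / (1 + (475.92 − 1)/4710) = 432.33.
Round up → n = 433.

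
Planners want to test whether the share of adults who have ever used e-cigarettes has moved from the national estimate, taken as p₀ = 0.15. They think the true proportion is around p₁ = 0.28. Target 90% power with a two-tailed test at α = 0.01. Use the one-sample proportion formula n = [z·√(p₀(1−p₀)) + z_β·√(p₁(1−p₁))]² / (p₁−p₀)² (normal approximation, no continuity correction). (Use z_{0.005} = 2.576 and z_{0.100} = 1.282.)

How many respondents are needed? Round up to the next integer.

n = [z_{α/2}·√(p₀q₀) + z_β·√(p₁q₁)]² / (p₁ − p₀)²
  = [2.576·√(0.15·0.85) + 1.282·√(0.28·0.72)]² / (0.13)²
  = [2.576·0.3571 + 1.282·0.4490]² / 0.0169
  = [1.4954]² / 0.0169
  = 132.33
Round up → n = 133.

n = 133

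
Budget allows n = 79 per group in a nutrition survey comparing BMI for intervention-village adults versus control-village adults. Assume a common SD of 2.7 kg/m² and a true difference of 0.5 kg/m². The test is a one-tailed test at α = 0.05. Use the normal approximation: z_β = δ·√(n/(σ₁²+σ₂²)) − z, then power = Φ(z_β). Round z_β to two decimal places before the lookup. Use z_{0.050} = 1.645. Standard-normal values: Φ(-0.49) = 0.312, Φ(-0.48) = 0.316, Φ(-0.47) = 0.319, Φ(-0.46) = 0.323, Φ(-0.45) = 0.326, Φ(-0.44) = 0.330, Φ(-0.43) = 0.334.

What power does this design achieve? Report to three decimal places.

Power ≈ 0.316

z_β = δ·√(n/(σ₁²+σ₂²)) − z_α
    = 0.5 · √(79/14.58) − 1.645
    = 0.5 · 2.32774 − 1.645
    = 1.1639 − 1.645 = -0.4811 → -0.48
Power = Φ(-0.48) = 0.316.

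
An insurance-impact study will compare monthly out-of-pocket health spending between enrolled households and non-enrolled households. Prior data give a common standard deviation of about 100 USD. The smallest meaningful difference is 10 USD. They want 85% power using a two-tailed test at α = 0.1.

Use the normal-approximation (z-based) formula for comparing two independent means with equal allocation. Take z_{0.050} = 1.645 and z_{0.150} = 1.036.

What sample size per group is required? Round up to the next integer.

n = (z_{α/2} + z_β)² · (σ₁² + σ₂²) / δ²
  = (1.645 + 1.036)² · (2·100² = 20000) / 10²
  = 7.1878 · 20000 / 100
  = 1437.55
Round up → n = 1438 per group.

n = 1438 per group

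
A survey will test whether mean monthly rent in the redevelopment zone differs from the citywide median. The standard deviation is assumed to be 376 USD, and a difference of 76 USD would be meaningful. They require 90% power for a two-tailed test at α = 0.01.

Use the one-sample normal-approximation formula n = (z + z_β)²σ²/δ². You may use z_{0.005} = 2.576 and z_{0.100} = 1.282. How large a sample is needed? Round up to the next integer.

n = 365

n = (z_{α/2} + z_β)² · σ² / δ²
  = (2.576 + 1.282)² · 376² / 76²
  = 14.8842 · 141376 / 5776
  = 364.31
Round up → n = 365.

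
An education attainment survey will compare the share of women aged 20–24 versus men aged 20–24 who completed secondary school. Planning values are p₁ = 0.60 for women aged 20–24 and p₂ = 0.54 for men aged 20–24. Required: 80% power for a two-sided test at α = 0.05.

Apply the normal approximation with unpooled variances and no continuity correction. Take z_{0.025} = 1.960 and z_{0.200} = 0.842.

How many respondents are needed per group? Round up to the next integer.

n = 1066 per group

n = (z_{α/2} + z_β)² · [p₁(1−p₁) + p₂(1−p₂)] / (p₁ − p₂)²
  = (1.960 + 0.842)² · (0.60·0.40 + 0.54·0.46) / (0.06)²
  = (2.802)² · (0.2400 + 0.2484) / 0.0036
  = 7.8512 · 0.4884 / 0.0036
  = 1065.15
Round up → n = 1066 per group.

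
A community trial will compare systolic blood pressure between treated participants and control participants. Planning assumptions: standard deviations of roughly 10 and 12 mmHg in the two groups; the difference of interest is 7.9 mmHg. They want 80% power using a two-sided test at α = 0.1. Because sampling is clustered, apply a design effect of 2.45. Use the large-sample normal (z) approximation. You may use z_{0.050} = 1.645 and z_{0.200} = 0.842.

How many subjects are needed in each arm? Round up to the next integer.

n = 60 per group

n = (z_{α/2} + z_β)² · (σ₁² + σ₂²) / δ²
  = (1.645 + 0.842)² · (10² + 12² = 244) / 7.9²
  = 6.1852 · 244 / 62.41
  = 24.18
Design effect: 2.45 × 24.18 = 59.25.
Round up → n = 60 per group.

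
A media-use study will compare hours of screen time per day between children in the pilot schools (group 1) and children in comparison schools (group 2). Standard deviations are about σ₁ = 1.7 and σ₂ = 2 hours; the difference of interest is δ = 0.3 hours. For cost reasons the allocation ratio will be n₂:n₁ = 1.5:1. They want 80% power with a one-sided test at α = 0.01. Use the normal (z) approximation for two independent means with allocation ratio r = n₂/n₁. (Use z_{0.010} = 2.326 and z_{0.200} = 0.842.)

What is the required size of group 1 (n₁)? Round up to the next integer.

n₁ = (z_α + z_β)² · (σ₁² + σ₂²/r) / δ²
   = (2.326 + 0.842)² · (1.7² + 2²/1.5) / 0.3²
   = 10.0362 · (2.89 + 2.6667) / 0.09
   = 10.0362 · 5.5567 / 0.09
   = 619.64
Round up → n₁ = 620; n₂ = r·n₁ = 1.5 × 620 = 930.

n₁ = 620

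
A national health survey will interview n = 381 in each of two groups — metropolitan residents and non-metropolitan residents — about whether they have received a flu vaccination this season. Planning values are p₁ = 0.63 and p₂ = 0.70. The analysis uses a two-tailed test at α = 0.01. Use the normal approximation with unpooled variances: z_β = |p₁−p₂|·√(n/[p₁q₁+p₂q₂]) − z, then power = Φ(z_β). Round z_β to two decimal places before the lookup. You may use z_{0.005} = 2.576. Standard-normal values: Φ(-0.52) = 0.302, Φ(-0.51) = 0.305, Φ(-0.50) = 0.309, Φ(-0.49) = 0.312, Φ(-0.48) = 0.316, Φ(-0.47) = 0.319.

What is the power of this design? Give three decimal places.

Power ≈ 0.302

z_β = |p₁−p₂|·√(n/[p₁q₁+p₂q₂]) − z_{α/2}
    = 0.07 · √(381/0.4431) − 2.576
    = 0.07 · 29.3232 − 2.576
    = 2.0526 − 2.576 = -0.5234 → -0.52
Power = Φ(-0.52) = 0.302.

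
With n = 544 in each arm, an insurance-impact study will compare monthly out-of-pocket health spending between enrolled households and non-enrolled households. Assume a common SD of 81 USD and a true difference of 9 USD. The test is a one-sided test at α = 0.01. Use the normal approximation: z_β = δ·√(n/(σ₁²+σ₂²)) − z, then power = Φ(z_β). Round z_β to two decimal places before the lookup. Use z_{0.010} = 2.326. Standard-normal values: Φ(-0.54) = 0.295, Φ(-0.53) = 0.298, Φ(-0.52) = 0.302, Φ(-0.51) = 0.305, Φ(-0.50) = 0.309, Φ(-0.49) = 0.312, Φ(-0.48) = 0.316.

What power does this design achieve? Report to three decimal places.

z_β = δ·√(n/(σ₁²+σ₂²)) − z_α
    = 9 · √(544/13122) − 2.326
    = 9 · 0.20361 − 2.326
    = 1.8325 − 2.326 = -0.4935 → -0.49
Power = Φ(-0.49) = 0.312.

Power ≈ 0.312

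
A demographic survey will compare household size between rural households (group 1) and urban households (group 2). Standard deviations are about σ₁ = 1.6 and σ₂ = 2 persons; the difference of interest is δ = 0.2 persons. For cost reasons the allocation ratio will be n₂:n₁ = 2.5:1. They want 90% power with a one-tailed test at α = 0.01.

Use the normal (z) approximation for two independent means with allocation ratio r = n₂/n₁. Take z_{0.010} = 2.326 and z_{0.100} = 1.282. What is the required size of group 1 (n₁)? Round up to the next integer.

n₁ = 1354

n₁ = (z_α + z_β)² · (σ₁² + σ₂²/r) / δ²
   = (2.326 + 1.282)² · (1.6² + 2²/2.5) / 0.2²
   = 13.0177 · (2.56 + 1.6) / 0.04
   = 13.0177 · 4.16 / 0.04
   = 1353.84
Round up → n₁ = 1354; n₂ = r·n₁ = 2.5 × 1354 = 3385.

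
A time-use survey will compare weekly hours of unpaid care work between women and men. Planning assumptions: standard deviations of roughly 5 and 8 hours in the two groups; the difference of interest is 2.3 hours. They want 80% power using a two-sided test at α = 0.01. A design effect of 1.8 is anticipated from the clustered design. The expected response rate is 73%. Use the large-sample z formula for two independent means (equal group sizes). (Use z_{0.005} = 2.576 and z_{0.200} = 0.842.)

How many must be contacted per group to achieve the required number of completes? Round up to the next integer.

n = 485 per group

n = (z_{α/2} + z_β)² · (σ₁² + σ₂²) / δ²
  = (2.576 + 0.842)² · (5² + 8² = 89) / 2.3²
  = 11.6827 · 89 / 5.29
  = 196.55
Design effect: 1.8 × 196.55 = 353.79.
Adjust for 73% response: 353.79 / 0.73 = 484.65.
Round up → n = 485 per group.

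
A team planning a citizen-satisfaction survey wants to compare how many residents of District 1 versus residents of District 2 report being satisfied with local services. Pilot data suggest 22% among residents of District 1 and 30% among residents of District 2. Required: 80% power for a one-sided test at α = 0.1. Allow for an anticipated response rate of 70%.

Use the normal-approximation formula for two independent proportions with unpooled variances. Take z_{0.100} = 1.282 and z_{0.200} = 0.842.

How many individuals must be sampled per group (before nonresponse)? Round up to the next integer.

n = (z_α + z_β)² · [p₁(1−p₁) + p₂(1−p₂)] / (p₁ − p₂)²
  = (1.282 + 0.842)² · (0.22·0.78 + 0.30·0.70) / (-0.08)²
  = (2.124)² · (0.1716 + 0.2100) / 0.0064
  = 4.5114 · 0.3816 / 0.0064
  = 268.99
Adjust for 70% response: 268.99 / 0.70 = 384.27.
Round up → n = 385 per group.

n = 385 per group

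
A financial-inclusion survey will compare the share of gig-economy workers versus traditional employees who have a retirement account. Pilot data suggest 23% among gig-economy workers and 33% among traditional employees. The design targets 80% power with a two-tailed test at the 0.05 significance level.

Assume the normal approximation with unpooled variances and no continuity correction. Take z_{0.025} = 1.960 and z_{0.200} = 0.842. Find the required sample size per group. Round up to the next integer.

n = 313 per group

n = (z_{α/2} + z_β)² · [p₁(1−p₁) + p₂(1−p₂)] / (p₁ − p₂)²
  = (1.960 + 0.842)² · (0.23·0.77 + 0.33·0.67) / (-0.10)²
  = (2.802)² · (0.1771 + 0.2211) / 0.0100
  = 7.8512 · 0.3982 / 0.0100
  = 312.63
Round up → n = 313 per group.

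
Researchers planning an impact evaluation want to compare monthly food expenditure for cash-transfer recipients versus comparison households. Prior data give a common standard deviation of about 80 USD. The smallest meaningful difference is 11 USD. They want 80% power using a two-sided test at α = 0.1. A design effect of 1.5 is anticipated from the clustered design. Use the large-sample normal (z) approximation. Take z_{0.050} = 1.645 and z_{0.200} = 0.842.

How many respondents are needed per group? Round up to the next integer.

n = 982 per group

n = (z_{α/2} + z_β)² · (σ₁² + σ₂²) / δ²
  = (1.645 + 0.842)² · (2·80² = 12800) / 11²
  = 6.1852 · 12800 / 121
  = 654.30
Design effect: 1.5 × 654.30 = 981.45.
Round up → n = 982 per group.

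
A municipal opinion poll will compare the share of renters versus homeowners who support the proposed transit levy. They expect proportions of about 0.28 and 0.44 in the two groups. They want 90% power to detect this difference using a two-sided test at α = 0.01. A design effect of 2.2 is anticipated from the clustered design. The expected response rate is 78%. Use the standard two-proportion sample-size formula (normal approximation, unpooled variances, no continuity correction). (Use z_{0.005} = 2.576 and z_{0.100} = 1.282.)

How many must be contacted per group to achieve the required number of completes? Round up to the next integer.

n = 735 per group

n = (z_{α/2} + z_β)² · [p₁(1−p₁) + p₂(1−p₂)] / (p₁ − p₂)²
  = (2.576 + 1.282)² · (0.28·0.72 + 0.44·0.56) / (-0.16)²
  = (3.858)² · (0.2016 + 0.2464) / 0.0256
  = 14.8842 · 0.4480 / 0.0256
  = 260.47
Design effect: 2.2 × 260.47 = 573.04.
Adjust for 78% response: 573.04 / 0.78 = 734.67.
Round up → n = 735 per group.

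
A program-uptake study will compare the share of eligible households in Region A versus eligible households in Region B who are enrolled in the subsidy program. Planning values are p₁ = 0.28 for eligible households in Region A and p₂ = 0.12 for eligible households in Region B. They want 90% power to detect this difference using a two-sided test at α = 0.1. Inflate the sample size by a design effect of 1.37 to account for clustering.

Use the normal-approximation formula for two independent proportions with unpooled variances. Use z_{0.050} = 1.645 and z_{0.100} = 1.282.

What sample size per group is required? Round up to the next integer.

n = 141 per group

n = (z_{α/2} + z_β)² · [p₁(1−p₁) + p₂(1−p₂)] / (p₁ − p₂)²
  = (1.645 + 1.282)² · (0.28·0.72 + 0.12·0.88) / (0.16)²
  = (2.927)² · (0.2016 + 0.1056) / 0.0256
  = 8.5673 · 0.3072 / 0.0256
  = 102.81
Design effect: 1.37 × 102.81 = 140.85.
Round up → n = 141 per group.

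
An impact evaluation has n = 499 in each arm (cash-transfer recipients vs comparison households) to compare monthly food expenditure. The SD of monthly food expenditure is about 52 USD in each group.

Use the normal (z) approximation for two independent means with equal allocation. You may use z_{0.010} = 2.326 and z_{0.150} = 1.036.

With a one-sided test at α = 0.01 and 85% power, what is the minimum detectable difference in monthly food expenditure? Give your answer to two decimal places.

Minimum detectable difference ≈ 11.07 USD

δ = (z_α + z_β) · √((σ₁²+σ₂²)/n)
  = (2.326 + 1.036) · √(5408/499)
  = 3.362 · √10.8377
  = 3.362 · 3.2921
  = 11.0679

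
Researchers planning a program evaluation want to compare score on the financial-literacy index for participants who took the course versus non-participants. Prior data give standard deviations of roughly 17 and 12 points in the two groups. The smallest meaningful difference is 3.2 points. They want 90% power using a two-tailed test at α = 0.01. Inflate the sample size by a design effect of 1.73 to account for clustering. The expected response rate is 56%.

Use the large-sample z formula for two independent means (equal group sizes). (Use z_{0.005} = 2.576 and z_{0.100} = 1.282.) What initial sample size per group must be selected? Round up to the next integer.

n = (z_{α/2} + z_β)² · (σ₁² + σ₂²) / δ²
  = (2.576 + 1.282)² · (17² + 12² = 433) / 3.2²
  = 14.8842 · 433 / 10.24
  = 629.38
Design effect: 1.73 × 629.38 = 1088.83.
Adjust for 56% response: 1088.83 / 0.56 = 1944.33.
Round up → n = 1945 per group.

n = 1945 per group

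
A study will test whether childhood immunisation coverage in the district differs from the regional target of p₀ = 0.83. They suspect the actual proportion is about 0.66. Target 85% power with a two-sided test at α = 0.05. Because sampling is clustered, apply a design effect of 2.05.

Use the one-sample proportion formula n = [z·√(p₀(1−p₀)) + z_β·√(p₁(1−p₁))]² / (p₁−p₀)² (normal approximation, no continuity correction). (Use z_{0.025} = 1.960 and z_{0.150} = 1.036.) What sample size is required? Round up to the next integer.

n = [z_{α/2}·√(p₀q₀) + z_β·√(p₁q₁)]² / (p₁ − p₀)²
  = [1.960·√(0.83·0.17) + 1.036·√(0.66·0.34)]² / (-0.17)²
  = [1.960·0.3756 + 1.036·0.4737]² / 0.0289
  = [1.2270]² / 0.0289
  = 52.09
Design effect: 2.05 × 52.09 = 106.79.
Round up → n = 107.

n = 107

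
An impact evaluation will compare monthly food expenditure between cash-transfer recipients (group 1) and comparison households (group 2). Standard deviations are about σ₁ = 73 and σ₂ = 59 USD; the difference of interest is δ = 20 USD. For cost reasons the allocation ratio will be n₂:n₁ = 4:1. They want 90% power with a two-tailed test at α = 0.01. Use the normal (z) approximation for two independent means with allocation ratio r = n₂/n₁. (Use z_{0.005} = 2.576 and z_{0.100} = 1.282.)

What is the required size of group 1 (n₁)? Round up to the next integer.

n₁ = 231

n₁ = (z_{α/2} + z_β)² · (σ₁² + σ₂²/r) / δ²
   = (2.576 + 1.282)² · (73² + 59²/4) / 20²
   = 14.8842 · (5329 + 870.25) / 400
   = 14.8842 · 6199.2 / 400
   = 230.68
Round up → n₁ = 231; n₂ = r·n₁ = 4 × 231 = 924.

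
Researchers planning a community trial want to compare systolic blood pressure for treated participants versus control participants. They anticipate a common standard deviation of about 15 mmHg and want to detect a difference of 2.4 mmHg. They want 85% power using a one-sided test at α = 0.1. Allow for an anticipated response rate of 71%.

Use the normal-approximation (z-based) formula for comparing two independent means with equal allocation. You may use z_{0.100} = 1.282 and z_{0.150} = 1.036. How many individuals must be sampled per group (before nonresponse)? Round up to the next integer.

n = (z_α + z_β)² · (σ₁² + σ₂²) / δ²
  = (1.282 + 1.036)² · (2·15² = 450) / 2.4²
  = 5.3731 · 450 / 5.76
  = 419.78
Adjust for 71% response: 419.78 / 0.71 = 591.23.
Round up → n = 592 per group.

n = 592 per group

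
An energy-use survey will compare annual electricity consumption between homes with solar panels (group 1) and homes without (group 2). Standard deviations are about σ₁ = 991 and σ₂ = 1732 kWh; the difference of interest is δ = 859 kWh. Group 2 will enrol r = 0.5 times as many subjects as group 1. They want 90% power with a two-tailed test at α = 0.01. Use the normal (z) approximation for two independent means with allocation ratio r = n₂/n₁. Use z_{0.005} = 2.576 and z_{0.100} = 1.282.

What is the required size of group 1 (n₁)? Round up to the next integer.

n₁ = 141

n₁ = (z_{α/2} + z_β)² · (σ₁² + σ₂²/r) / δ²
   = (2.576 + 1.282)² · (991² + 1732²/0.5) / 859²
   = 14.8842 · (982081 + 5999648) / 737881
   = 14.8842 · 6981729 / 737881
   = 140.83
Round up → n₁ = 141; n₂ = r·n₁ = 0.5 × 141 = 71.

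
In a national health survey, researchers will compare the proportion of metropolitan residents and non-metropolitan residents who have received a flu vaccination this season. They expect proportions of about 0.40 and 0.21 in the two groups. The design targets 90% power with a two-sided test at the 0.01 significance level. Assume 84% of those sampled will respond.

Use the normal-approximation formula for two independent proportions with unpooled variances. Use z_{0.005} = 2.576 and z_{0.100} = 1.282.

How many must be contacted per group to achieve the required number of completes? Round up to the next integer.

n = (z_{α/2} + z_β)² · [p₁(1−p₁) + p₂(1−p₂)] / (p₁ − p₂)²
  = (2.576 + 1.282)² · (0.40·0.60 + 0.21·0.79) / (0.19)²
  = (3.858)² · (0.2400 + 0.1659) / 0.0361
  = 14.8842 · 0.4059 / 0.0361
  = 167.35
Adjust for 84% response: 167.35 / 0.84 = 199.23.
Round up → n = 200 per group.

n = 200 per group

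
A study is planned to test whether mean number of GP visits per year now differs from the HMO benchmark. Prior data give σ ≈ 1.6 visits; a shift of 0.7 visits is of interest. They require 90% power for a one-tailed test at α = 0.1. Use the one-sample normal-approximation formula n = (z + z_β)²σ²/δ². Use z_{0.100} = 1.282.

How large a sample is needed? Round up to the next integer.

n = (z_α + z_β)² · σ² / δ²
  = (1.282 + 1.282)² · 1.6² / 0.7²
  = 6.5741 · 2.56 / 0.49
  = 34.35
Round up → n = 35.

n = 35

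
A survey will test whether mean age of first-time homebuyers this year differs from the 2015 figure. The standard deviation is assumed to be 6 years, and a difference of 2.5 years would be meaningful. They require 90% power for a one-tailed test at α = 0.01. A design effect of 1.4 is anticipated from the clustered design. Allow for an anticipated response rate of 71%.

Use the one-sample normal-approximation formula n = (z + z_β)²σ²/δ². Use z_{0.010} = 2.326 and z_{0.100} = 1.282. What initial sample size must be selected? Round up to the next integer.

n = (z_α + z_β)² · σ² / δ²
  = (2.326 + 1.282)² · 6² / 2.5²
  = 13.0177 · 36 / 6.25
  = 74.98
Design effect: 1.4 × 74.98 = 104.97.
Adjust for 71% response: 104.97 / 0.71 = 147.85.
Round up → n = 148.

n = 148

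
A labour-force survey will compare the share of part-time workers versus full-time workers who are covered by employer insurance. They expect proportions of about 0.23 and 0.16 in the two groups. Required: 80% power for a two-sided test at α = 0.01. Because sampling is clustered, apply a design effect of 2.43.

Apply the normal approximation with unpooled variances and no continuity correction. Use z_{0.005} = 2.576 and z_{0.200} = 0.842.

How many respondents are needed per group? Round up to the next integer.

n = 1805 per group

n = (z_{α/2} + z_β)² · [p₁(1−p₁) + p₂(1−p₂)] / (p₁ − p₂)²
  = (2.576 + 0.842)² · (0.23·0.77 + 0.16·0.84) / (0.07)²
  = (3.418)² · (0.1771 + 0.1344) / 0.0049
  = 11.6827 · 0.3115 / 0.0049
  = 742.69
Design effect: 2.43 × 742.69 = 1804.73.
Round up → n = 1805 per group.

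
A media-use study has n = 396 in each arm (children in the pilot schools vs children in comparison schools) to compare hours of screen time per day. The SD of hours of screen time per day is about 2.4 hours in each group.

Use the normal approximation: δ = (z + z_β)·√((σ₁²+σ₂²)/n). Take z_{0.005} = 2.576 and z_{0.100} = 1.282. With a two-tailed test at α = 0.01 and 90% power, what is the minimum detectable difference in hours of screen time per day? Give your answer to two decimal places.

δ = (z_{α/2} + z_β) · √((σ₁²+σ₂²)/n)
  = (2.576 + 1.282) · √(11.52/396)
  = 3.858 · √0.02909
  = 3.858 · 0.1706
  = 0.6580

Minimum detectable difference ≈ 0.66 hours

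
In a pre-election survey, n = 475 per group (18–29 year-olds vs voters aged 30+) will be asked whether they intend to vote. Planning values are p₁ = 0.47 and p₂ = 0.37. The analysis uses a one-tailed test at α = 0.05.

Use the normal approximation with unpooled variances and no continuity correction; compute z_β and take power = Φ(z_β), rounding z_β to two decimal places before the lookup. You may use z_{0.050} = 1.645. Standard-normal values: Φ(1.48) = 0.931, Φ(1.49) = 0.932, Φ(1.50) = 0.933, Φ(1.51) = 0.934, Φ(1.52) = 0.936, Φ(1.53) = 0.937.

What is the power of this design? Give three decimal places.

Power ≈ 0.932

z_β = |p₁−p₂|·√(n/[p₁q₁+p₂q₂]) − z_α
    = 0.10 · √(475/0.4822) − 1.645
    = 0.10 · 31.3858 − 1.645
    = 3.1386 − 1.645 = 1.4936 → 1.49
Power = Φ(1.49) = 0.932.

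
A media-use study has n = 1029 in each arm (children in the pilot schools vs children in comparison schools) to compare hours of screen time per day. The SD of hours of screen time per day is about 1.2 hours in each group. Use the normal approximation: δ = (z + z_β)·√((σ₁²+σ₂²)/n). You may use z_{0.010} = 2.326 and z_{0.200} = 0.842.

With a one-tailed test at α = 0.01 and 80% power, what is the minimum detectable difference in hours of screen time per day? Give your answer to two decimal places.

δ = (z_α + z_β) · √((σ₁²+σ₂²)/n)
  = (2.326 + 0.842) · √(2.88/1029)
  = 3.168 · √0.0028
  = 3.168 · 0.0529
  = 0.1676

Minimum detectable difference ≈ 0.17 hours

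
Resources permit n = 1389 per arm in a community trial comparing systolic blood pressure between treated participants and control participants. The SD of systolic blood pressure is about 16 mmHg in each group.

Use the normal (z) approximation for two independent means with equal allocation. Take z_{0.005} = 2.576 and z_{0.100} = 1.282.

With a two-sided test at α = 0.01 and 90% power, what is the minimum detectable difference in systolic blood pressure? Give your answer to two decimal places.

δ = (z_{α/2} + z_β) · √((σ₁²+σ₂²)/n)
  = (2.576 + 1.282) · √(512/1389)
  = 3.858 · √0.36861
  = 3.858 · 0.6071
  = 2.3423

Minimum detectable difference ≈ 2.34 mmHg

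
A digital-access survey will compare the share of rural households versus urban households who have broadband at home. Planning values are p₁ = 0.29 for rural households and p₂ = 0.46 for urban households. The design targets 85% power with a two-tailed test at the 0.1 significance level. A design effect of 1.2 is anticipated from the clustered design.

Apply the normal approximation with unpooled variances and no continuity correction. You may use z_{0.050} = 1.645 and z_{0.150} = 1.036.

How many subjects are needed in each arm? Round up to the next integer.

n = (z_{α/2} + z_β)² · [p₁(1−p₁) + p₂(1−p₂)] / (p₁ − p₂)²
  = (1.645 + 1.036)² · (0.29·0.71 + 0.46·0.54) / (-0.17)²
  = (2.681)² · (0.2059 + 0.2484) / 0.0289
  = 7.1878 · 0.4543 / 0.0289
  = 112.99
Design effect: 1.2 × 112.99 = 135.59.
Round up → n = 136 per group.

n = 136 per group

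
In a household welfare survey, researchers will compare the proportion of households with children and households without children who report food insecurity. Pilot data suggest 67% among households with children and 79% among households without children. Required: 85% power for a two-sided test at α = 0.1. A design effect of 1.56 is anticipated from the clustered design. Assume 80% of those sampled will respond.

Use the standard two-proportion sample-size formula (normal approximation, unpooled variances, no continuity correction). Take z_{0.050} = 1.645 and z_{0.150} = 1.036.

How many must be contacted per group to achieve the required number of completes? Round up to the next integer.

n = (z_{α/2} + z_β)² · [p₁(1−p₁) + p₂(1−p₂)] / (p₁ − p₂)²
  = (1.645 + 1.036)² · (0.67·0.33 + 0.79·0.21) / (-0.12)²
  = (2.681)² · (0.2211 + 0.1659) / 0.0144
  = 7.1878 · 0.3870 / 0.0144
  = 193.17
Design effect: 1.56 × 193.17 = 301.35.
Adjust for 80% response: 301.35 / 0.80 = 376.68.
Round up → n = 377 per group.

n = 377 per group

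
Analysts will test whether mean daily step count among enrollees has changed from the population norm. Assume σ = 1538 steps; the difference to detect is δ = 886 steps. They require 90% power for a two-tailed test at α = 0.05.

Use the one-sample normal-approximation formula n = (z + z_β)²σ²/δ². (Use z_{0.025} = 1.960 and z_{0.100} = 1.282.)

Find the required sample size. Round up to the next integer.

n = (z_{α/2} + z_β)² · σ² / δ²
  = (1.960 + 1.282)² · 1538² / 886²
  = 10.5106 · 2365444 / 784996
  = 31.67
Round up → n = 32.

n = 32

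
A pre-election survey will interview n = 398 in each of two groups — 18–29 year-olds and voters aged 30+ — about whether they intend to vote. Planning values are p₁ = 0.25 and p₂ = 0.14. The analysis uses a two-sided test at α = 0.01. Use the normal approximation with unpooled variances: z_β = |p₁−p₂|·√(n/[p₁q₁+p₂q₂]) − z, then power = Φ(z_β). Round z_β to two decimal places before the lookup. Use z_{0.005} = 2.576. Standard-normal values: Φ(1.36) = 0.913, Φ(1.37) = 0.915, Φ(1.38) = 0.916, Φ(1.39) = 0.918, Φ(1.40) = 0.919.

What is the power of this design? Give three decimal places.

Power ≈ 0.916

z_β = |p₁−p₂|·√(n/[p₁q₁+p₂q₂]) − z_{α/2}
    = 0.11 · √(398/0.3079) − 2.576
    = 0.11 · 35.9531 − 2.576
    = 3.9548 − 2.576 = 1.3788 → 1.38
Power = Φ(1.38) = 0.916.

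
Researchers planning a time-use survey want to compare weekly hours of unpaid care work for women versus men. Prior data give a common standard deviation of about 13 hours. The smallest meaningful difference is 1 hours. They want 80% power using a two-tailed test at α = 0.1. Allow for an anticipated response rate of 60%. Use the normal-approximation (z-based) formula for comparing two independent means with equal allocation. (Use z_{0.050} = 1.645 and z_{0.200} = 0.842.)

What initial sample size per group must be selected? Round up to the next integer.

n = 3485 per group

n = (z_{α/2} + z_β)² · (σ₁² + σ₂²) / δ²
  = (1.645 + 0.842)² · (2·13² = 338) / 1²
  = 6.1852 · 338 / 1
  = 2090.59
Adjust for 60% response: 2090.59 / 0.60 = 3484.31.
Round up → n = 3485 per group.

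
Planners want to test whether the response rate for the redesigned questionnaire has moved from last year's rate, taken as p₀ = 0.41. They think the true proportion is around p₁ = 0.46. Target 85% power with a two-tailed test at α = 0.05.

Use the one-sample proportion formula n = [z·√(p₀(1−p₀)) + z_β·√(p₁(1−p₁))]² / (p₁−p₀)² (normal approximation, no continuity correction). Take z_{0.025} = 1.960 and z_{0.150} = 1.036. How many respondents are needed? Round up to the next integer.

n = 877

n = [z_{α/2}·√(p₀q₀) + z_β·√(p₁q₁)]² / (p₁ − p₀)²
  = [1.960·√(0.41·0.59) + 1.036·√(0.46·0.54)]² / (0.05)²
  = [1.960·0.4918 + 1.036·0.4984]² / 0.0025
  = [1.4803]² / 0.0025
  = 876.55
Round up → n = 877.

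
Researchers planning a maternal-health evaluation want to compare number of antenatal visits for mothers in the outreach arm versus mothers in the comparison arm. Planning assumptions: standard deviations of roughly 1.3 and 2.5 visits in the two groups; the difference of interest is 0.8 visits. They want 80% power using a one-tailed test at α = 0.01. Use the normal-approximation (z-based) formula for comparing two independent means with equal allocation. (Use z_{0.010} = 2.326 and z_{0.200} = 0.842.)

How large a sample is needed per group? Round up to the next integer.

n = (z_α + z_β)² · (σ₁² + σ₂²) / δ²
  = (2.326 + 0.842)² · (1.3² + 2.5² = 7.94) / 0.8²
  = 10.0362 · 7.94 / 0.64
  = 124.51
Round up → n = 125 per group.

n = 125 per group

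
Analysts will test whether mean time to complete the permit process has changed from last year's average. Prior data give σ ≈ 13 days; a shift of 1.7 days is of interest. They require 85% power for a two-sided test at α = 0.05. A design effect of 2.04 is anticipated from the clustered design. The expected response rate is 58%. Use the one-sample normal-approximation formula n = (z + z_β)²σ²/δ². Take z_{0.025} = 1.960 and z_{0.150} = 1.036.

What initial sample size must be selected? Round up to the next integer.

n = 1847

n = (z_{α/2} + z_β)² · σ² / δ²
  = (1.960 + 1.036)² · 13² / 1.7²
  = 8.9760 · 169 / 2.89
  = 524.90
Design effect: 2.04 × 524.90 = 1070.79.
Adjust for 58% response: 1070.79 / 0.58 = 1846.18.
Round up → n = 1847.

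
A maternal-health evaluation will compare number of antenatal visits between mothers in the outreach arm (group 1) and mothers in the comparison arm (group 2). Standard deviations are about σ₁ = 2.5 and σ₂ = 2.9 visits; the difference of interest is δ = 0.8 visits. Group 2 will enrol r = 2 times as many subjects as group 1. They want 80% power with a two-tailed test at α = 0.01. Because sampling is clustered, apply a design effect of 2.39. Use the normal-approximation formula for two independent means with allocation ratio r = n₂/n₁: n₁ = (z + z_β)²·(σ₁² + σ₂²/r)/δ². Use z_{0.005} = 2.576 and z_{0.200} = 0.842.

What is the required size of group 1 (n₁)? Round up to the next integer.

n₁ = 457

n₁ = (z_{α/2} + z_β)² · (σ₁² + σ₂²/r) / δ²
   = (2.576 + 0.842)² · (2.5² + 2.9²/2) / 0.8²
   = 11.6827 · (6.25 + 4.205) / 0.64
   = 11.6827 · 10.455 / 0.64
   = 190.85
Design effect: 2.39 × 190.85 = 456.13.
Round up → n₁ = 457; n₂ = r·n₁ = 2 × 457 = 914.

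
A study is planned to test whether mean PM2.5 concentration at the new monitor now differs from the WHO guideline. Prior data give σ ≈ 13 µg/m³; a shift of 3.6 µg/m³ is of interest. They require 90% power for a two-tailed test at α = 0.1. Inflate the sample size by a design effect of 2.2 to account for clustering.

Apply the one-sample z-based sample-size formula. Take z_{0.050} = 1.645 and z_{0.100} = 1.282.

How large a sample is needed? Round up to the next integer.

n = 246

n = (z_{α/2} + z_β)² · σ² / δ²
  = (1.645 + 1.282)² · 13² / 3.6²
  = 8.5673 · 169 / 12.96
  = 111.72
Design effect: 2.2 × 111.72 = 245.78.
Round up → n = 246.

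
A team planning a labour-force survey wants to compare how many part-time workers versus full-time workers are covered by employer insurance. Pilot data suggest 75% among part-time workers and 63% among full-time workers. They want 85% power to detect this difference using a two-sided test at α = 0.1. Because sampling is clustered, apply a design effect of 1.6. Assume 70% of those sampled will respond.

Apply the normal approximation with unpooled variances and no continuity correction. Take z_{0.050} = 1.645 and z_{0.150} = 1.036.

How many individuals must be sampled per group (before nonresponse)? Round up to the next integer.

n = 480 per group

n = (z_{α/2} + z_β)² · [p₁(1−p₁) + p₂(1−p₂)] / (p₁ − p₂)²
  = (1.645 + 1.036)² · (0.75·0.25 + 0.63·0.37) / (0.12)²
  = (2.681)² · (0.1875 + 0.2331) / 0.0144
  = 7.1878 · 0.4206 / 0.0144
  = 209.94
Design effect: 1.6 × 209.94 = 335.91.
Adjust for 70% response: 335.91 / 0.70 = 479.87.
Round up → n = 480 per group.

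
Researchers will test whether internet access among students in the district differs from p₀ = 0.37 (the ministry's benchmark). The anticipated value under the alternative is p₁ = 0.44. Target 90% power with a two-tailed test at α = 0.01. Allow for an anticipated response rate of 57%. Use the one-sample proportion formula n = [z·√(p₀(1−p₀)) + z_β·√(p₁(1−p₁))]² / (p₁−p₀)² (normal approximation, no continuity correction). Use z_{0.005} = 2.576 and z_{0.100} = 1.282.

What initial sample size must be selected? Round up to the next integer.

n = 1266

n = [z_{α/2}·√(p₀q₀) + z_β·√(p₁q₁)]² / (p₁ − p₀)²
  = [2.576·√(0.37·0.63) + 1.282·√(0.44·0.56)]² / (0.07)²
  = [2.576·0.4828 + 1.282·0.4964]² / 0.0049
  = [1.8801]² / 0.0049
  = 721.36
Adjust for 57% response: 721.36 / 0.57 = 1265.55.
Round up → n = 1266.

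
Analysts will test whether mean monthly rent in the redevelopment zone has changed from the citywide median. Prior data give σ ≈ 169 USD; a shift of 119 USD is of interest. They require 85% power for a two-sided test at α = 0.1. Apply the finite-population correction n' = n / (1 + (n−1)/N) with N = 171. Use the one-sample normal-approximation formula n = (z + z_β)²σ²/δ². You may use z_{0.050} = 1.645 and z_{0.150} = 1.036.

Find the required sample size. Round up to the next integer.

n = (z_{α/2} + z_β)² · σ² / δ²
  = (1.645 + 1.036)² · 169² / 119²
  = 7.1878 · 28561 / 14161
  = 14.50
Finite-population correction (N = 171): 14.50 / (1 + (14.50 − 1)/171) = 13.44.
Round up → n = 14.

n = 14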